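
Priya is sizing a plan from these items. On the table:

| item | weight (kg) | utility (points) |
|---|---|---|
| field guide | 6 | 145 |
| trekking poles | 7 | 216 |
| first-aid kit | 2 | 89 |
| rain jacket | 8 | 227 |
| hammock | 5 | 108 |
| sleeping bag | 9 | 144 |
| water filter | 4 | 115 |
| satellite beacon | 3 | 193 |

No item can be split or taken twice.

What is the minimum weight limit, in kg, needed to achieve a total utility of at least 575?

Look for the lowest-weight combination reaching 575.
trekking poles + first-aid kit + water filter + satellite beacon: 613 utility at 16 kg.
Below 16 kg the best achievable stays under 575.

16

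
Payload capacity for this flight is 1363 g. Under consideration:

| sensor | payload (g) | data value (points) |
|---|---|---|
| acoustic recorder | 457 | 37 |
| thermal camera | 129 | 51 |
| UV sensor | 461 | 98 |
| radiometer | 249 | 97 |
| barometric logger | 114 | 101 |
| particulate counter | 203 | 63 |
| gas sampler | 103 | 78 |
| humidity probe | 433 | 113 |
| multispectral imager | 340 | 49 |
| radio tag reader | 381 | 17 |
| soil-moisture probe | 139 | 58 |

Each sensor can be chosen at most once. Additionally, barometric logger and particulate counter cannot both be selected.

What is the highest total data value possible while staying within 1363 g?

498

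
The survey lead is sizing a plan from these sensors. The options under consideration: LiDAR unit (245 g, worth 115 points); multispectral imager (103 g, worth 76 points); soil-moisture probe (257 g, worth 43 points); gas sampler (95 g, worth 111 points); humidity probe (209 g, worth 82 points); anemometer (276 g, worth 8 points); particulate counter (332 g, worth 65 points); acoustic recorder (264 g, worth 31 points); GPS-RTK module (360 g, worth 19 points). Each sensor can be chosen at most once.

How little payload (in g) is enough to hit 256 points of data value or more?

Look for the lowest-payload combination reaching 256.
multispectral imager + gas sampler + humidity probe reaches 269 using 407 g.
Any bundle with less than 407 g falls short of 256.

407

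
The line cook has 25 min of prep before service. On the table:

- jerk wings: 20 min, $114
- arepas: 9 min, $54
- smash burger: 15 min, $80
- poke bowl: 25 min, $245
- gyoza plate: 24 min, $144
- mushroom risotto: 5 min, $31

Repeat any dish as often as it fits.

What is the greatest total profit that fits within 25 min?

Ranking by ratio (profit/min): poke bowl 9.80, mushroom risotto 6.20, arepas 6.00.
Best packing: poke bowl — 25 min, 245 total.
No other feasible combination exceeds 245.

245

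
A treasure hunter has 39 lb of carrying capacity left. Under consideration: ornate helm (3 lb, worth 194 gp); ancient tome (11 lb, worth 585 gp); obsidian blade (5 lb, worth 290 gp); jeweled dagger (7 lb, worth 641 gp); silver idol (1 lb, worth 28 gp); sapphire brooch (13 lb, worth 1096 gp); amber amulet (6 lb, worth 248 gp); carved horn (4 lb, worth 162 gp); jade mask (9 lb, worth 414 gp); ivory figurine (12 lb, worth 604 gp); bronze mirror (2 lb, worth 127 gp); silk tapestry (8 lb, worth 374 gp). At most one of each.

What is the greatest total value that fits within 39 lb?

2806

Ranking by ratio (value/lb): jeweled dagger 91.57, sapphire brooch 84.31, ornate helm 64.67.
A density-first pass picks ornate helm + obsidian blade + jeweled dagger + silver idol + sapphire brooch + bronze mirror + silk tapestry — 2750 at 39 lb.
The 11 lb tied up in silver idol and bronze mirror and silk tapestry is better spent on ancient tome — total rises to 2806 (39 lb).
Every other selection either busts 39 lb or fails to beat 2806.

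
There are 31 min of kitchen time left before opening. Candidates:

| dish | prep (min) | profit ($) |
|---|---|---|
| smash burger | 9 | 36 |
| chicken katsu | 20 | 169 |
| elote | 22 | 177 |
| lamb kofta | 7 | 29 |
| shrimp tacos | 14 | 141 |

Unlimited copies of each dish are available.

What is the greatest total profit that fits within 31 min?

282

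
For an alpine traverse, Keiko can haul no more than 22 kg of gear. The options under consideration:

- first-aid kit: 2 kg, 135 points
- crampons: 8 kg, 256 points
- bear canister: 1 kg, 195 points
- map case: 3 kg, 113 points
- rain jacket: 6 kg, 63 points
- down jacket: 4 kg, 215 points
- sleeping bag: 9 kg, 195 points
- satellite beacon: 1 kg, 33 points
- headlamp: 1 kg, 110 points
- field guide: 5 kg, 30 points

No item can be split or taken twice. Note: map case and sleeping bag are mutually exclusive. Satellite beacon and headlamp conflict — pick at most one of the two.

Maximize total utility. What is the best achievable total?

1024

Taking first-aid kit + crampons + bear canister + map case + down jacket + headlamp: 19 kg used, 1024 in utility.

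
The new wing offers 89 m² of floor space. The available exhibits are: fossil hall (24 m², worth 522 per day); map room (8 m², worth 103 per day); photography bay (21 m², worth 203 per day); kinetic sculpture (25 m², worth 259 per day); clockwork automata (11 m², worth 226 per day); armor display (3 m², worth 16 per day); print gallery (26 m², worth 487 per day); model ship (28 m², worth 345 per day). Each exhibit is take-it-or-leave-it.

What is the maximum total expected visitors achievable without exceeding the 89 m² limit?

1580

The ratio heuristic lands on fossil hall + map room + clockwork automata + armor display + print gallery (1354) but leaves 17 m² idle.
The 11 m² tied up in map room and armor display is better spent on model ship — total rises to 1580 (89 m²).
Nothing else within 89 m² beats 1580.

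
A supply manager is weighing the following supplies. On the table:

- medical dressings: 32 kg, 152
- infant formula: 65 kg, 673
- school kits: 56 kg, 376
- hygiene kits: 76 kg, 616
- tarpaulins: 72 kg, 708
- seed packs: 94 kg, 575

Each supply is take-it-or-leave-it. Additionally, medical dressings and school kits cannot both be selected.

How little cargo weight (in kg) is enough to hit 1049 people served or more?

121

Need the lightest bundle worth ≥ 1049.
Taking infant formula + school kits gives 1049 (≥ 1049) for 121 kg.
Below 121 kg the best achievable stays under 1049.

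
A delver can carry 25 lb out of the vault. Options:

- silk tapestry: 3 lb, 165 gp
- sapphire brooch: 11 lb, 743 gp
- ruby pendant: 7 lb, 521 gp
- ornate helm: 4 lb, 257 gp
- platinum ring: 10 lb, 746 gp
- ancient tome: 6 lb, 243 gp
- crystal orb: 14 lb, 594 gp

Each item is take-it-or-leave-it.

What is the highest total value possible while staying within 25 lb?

1746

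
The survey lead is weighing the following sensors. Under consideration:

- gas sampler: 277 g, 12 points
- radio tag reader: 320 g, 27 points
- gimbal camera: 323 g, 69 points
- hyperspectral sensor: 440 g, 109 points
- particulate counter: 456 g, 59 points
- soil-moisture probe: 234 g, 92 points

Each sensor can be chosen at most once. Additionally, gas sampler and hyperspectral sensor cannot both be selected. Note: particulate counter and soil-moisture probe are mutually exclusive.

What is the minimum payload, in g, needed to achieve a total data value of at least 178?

674

Need the lightest bundle worth ≥ 178.
hyperspectral sensor + soil-moisture probe reaches 201 using 674 g.
No combination under 674 g hits 178.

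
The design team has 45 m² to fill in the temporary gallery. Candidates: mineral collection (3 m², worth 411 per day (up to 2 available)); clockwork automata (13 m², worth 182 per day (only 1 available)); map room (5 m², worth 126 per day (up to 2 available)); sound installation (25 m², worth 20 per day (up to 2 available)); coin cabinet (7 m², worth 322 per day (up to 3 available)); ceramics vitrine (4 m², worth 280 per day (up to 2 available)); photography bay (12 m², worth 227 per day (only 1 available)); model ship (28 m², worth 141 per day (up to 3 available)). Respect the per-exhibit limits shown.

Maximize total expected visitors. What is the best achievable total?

2600

Density check — mineral collection 137.00, ceramics vitrine 70.00, coin cabinet 46.00, map room 25.20 are the best per m².
2×mineral collection + 2×map room + 3×coin cabinet + 2×ceramics vitrine uses 45 of the 45 m² and totals 2600.
Every other selection either busts 45 m² or exceeds an availability limit or fails to beat 2600.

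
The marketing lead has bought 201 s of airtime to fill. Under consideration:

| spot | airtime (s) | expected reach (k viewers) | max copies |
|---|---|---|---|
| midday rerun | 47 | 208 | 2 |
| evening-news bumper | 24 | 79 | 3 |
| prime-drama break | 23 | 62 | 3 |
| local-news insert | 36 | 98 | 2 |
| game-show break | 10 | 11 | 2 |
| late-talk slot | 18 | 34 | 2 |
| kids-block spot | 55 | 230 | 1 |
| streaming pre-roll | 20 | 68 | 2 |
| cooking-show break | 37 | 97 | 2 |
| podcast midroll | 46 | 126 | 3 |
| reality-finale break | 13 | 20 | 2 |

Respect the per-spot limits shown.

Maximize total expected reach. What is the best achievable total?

804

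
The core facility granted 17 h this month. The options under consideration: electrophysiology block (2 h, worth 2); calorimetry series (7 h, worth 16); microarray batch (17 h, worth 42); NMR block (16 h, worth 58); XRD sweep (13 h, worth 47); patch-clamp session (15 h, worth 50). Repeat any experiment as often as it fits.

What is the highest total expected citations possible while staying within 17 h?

The ratio ordering already packs tightly: NMR block, 16 h, 58.

58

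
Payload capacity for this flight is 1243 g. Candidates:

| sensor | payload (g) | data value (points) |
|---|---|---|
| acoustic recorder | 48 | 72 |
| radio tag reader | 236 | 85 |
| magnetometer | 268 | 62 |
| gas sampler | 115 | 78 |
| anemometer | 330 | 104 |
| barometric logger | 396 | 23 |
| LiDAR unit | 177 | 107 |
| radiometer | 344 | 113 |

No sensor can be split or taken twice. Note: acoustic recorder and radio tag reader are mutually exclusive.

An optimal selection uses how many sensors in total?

5

Optimal total is 487.
For example radio tag reader + gas sampler + anemometer + LiDAR unit + radiometer achieves it, using 1202 g.
Every optimal selection uses 5 sensors.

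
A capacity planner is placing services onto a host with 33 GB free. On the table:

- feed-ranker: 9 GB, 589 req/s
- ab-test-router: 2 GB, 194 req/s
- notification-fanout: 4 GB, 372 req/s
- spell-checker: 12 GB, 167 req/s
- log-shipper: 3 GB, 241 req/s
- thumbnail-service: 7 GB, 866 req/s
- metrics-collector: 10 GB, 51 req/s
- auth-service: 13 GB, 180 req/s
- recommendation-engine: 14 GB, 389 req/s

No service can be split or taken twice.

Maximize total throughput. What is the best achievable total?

2262

Best packing: feed-ranker + ab-test-router + notification-fanout + log-shipper + thumbnail-service — 25 GB, 2262 total.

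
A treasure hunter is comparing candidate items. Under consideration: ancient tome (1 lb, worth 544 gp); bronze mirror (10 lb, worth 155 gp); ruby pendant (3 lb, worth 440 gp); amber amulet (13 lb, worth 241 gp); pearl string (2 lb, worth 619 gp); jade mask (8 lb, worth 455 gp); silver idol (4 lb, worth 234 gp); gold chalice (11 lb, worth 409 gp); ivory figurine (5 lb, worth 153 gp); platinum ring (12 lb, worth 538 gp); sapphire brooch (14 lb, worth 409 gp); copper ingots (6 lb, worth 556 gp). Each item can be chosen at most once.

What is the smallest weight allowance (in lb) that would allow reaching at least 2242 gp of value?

16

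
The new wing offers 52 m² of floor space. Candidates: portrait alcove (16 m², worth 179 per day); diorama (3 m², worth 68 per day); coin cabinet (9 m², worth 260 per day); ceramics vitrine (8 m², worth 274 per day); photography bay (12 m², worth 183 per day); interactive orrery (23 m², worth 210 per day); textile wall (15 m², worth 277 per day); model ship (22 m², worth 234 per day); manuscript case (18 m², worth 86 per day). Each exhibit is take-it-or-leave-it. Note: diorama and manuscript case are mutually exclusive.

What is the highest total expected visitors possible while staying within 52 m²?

1062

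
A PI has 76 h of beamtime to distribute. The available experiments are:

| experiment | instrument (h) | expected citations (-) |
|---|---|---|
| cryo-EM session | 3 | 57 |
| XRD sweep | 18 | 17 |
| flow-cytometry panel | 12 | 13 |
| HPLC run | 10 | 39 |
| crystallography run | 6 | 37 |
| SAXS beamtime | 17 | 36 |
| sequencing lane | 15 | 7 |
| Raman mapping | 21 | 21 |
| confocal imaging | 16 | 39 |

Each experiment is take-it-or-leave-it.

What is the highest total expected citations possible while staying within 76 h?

Ranking by ratio (expected citations/h): cryo-EM session 19.00, crystallography run 6.17, HPLC run 3.90.
Filling by ratio: cryo-EM session + flow-cytometry panel + HPLC run + crystallography run + SAXS beamtime + confocal imaging for 221, with 12 h left unused.
The 12 h tied up in flow-cytometry panel is better spent on Raman mapping — total rises to 229 (73 h).
An exhaustive check of the 512 subsets confirms 229.

229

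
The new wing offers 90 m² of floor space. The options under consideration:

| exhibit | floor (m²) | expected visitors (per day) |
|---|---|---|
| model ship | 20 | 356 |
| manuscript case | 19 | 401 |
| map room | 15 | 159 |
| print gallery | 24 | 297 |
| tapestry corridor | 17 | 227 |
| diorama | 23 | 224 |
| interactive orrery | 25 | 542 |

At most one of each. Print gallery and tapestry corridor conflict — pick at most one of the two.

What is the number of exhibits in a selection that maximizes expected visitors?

Optimal total is 1596.
One optimal bundle: model ship + manuscript case + print gallery + interactive orrery (88 m²).
Any selection reaching 1596 contains exactly 4 exhibits.

4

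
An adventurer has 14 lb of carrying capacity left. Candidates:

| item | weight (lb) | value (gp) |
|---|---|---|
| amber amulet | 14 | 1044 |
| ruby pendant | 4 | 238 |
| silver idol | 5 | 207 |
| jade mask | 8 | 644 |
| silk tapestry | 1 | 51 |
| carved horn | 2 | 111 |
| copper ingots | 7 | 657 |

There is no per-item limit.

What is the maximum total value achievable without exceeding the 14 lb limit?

1314

The ratio ordering already packs tightly: 2×copper ingots, 14 lb, 1314.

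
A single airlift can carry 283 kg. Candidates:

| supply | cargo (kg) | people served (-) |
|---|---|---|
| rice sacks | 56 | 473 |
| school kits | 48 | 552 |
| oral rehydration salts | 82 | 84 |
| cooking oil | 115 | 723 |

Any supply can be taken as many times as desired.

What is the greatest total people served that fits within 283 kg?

2760

By people served per kg: school kits 11.50, rice sacks 8.45, cooking oil 6.29 lead.
Best packing: 5×school kits — 240 kg, 2760 total.
Every other selection either busts 283 kg or fails to beat 2760.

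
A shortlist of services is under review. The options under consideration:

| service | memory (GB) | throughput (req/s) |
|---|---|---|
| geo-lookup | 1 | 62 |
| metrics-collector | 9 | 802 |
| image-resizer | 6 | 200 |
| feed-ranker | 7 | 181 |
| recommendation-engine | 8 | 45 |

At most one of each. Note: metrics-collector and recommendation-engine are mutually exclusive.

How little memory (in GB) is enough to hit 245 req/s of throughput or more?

Need the lightest bundle worth ≥ 245.
Taking geo-lookup + image-resizer gives 262 (≥ 245) for 7 GB.
No combination under 7 GB hits 245.

7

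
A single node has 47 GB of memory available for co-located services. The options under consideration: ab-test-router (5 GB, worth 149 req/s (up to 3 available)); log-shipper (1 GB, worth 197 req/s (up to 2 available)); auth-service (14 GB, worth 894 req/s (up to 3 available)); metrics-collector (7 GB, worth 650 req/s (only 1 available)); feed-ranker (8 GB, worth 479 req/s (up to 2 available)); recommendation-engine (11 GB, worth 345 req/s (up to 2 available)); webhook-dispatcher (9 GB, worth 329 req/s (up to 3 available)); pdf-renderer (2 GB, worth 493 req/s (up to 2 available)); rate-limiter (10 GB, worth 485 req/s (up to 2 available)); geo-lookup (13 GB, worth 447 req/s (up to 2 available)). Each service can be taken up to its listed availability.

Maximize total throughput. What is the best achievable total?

Ranking by ratio (throughput/GB): pdf-renderer 246.50, log-shipper 197.00, metrics-collector 92.86.
Taking ab-test-router + 2×log-shipper + 2×auth-service + metrics-collector + 2×pdf-renderer: 46 GB used, 3967 in throughput.
The spare 1 GB is too small for any remaining service, and no exchange beats 3967.

3967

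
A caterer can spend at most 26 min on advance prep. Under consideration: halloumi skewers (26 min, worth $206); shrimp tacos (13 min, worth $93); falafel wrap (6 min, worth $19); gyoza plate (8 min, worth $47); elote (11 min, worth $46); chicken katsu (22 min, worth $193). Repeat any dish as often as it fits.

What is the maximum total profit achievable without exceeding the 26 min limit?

Density check — chicken katsu 8.77, halloumi skewers 7.92, shrimp tacos 7.15, gyoza plate 5.88 are the best per min.
Greedy by ratio would take chicken katsu: 22 min used, total 193.
Dropping chicken katsu frees 22 min; slotting in halloumi skewers (26 min) lifts the total to 206 at 26 min.

206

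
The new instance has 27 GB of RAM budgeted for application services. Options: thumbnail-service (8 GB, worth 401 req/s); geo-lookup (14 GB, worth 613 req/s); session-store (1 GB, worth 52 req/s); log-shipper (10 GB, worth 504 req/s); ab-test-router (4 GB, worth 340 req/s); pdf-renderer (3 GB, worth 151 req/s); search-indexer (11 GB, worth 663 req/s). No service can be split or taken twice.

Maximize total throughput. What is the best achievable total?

Taking the top-ratio services first gives session-store + log-shipper + ab-test-router + search-indexer for 1559 (26 GB).
Replace log-shipper with thumbnail-service + pdf-renderer: the trade gains 48 net, giving 1607 at 27 GB.

1607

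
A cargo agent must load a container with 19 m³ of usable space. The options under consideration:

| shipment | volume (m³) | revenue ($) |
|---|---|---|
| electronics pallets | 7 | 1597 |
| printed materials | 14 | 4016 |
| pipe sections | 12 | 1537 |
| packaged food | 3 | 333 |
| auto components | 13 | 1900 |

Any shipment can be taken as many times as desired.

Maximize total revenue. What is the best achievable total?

Best packing: printed materials + packaged food — 17 m³, 4349 total.

4349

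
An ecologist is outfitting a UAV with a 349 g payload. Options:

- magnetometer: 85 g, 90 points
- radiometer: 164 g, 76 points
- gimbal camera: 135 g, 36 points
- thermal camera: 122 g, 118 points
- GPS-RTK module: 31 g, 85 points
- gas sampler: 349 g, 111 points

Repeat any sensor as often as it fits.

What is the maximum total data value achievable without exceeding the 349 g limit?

935

The ratio ordering already packs tightly: 11×GPS-RTK module, 341 g, 935.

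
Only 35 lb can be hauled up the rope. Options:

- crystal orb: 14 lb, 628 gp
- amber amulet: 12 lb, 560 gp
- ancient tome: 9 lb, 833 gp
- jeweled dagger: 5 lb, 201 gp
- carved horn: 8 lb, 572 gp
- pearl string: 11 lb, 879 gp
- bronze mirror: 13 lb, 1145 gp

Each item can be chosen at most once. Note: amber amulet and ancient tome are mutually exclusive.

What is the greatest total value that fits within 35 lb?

2857

Best packing: ancient tome + pearl string + bronze mirror — 33 lb, 2857 total.
The closest alternative, ancient tome + jeweled dagger + carved horn + bronze mirror, reaches only 2751.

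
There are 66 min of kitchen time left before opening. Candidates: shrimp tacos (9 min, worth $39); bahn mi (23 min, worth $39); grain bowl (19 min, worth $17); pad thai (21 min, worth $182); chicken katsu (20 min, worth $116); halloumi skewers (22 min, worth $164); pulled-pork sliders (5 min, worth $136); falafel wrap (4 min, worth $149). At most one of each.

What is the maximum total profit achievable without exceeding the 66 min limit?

670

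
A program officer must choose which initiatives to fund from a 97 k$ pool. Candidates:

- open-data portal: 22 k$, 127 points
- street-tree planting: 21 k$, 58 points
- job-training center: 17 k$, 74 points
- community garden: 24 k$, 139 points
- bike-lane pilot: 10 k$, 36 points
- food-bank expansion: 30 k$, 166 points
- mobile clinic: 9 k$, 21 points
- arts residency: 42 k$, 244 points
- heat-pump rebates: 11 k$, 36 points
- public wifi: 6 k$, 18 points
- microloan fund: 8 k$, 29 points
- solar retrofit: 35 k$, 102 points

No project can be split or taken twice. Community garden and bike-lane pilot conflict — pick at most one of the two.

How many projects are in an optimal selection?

3

The maximum projected impact within 97 k$ is 549.
community garden + food-bank expansion + arts residency hits 549 at 96 k$.
Any selection reaching 549 contains exactly 3 projects.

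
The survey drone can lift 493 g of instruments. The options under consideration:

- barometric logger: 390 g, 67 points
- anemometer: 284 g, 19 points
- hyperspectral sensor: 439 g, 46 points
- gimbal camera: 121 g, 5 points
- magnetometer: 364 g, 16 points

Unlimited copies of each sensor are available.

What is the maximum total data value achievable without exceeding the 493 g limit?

67

Taking barometric logger: 390 g used, 67 in data value.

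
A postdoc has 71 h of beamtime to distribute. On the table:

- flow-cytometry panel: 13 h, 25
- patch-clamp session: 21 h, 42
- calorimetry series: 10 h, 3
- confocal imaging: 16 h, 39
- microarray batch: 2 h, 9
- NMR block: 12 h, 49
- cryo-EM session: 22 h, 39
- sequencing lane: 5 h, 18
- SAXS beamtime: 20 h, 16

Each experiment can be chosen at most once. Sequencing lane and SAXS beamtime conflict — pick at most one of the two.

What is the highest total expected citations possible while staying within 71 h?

The ratio ordering already packs tightly: flow-cytometry panel + patch-clamp session + confocal imaging + microarray batch + NMR block + sequencing lane, 69 h, 182.
An exhaustive check of the 512 subsets confirms 182.

182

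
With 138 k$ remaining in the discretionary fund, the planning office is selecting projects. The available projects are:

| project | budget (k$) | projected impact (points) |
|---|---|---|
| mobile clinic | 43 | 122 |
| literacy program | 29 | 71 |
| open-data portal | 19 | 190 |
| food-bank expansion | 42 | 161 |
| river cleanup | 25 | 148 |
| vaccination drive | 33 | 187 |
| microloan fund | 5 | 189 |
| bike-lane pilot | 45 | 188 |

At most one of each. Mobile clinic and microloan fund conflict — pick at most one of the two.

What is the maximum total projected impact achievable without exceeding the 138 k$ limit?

Density check — microloan fund 37.80, open-data portal 10.00, river cleanup 5.92, vaccination drive 5.67 are the best per k$.
Taking open-data portal + river cleanup + vaccination drive + microloan fund + bike-lane pilot: 127 k$ used, 902 in projected impact.
Nothing else feasible within 138 k$ beats 902.

902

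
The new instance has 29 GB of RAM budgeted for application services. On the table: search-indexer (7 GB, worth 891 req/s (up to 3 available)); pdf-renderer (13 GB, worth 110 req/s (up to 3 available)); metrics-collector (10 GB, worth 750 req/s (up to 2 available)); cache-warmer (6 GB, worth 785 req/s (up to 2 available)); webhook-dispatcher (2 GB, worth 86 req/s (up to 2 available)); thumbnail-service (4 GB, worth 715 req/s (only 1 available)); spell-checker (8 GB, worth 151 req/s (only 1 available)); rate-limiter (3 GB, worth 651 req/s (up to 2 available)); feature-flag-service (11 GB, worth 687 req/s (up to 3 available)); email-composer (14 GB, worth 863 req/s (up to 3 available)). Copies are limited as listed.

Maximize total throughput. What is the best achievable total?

Density check — rate-limiter 217.00, thumbnail-service 178.75, cache-warmer 130.83, search-indexer 127.29 are the best per GB.
Search-indexer + 2×cache-warmer + thumbnail-service + 2×rate-limiter uses 29 of the 29 GB and totals 4478.

4478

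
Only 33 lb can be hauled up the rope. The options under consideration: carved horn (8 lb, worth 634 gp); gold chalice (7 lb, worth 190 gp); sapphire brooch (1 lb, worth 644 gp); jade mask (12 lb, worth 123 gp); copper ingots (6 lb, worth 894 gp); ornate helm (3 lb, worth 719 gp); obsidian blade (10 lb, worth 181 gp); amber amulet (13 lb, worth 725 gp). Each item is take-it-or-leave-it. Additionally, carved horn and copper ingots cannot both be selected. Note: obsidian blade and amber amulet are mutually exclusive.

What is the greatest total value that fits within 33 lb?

3172

Taking gold chalice + sapphire brooch + copper ingots + ornate helm + amber amulet: 30 lb used, 3172 in value.
Runner-up sapphire brooch + copper ingots + ornate helm + amber amulet tops out at 2982.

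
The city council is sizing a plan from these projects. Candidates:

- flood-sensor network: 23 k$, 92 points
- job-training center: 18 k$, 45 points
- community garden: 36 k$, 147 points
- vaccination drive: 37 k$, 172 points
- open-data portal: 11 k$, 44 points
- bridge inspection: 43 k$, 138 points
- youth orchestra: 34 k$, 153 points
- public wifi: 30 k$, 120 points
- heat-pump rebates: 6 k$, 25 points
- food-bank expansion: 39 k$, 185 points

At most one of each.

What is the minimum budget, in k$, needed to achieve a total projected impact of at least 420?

93

Minimise k$ subject to total projected impact ≥ 420.
Taking vaccination drive + open-data portal + heat-pump rebates + food-bank expansion gives 426 (≥ 420) for 93 k$.
Any bundle with less than 93 k$ falls short of 420.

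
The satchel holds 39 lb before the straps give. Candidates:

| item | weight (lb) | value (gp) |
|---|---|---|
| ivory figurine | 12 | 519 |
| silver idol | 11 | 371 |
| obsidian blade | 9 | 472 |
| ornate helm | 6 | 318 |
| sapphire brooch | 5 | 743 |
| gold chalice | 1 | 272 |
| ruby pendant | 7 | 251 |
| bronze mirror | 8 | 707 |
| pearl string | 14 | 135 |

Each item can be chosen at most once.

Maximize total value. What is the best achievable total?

Taking the top-ratio items first gives obsidian blade + ornate helm + sapphire brooch + gold chalice + ruby pendant + bronze mirror for 2763 (36 lb).
Dropping obsidian blade frees 9 lb; slotting in ivory figurine (12 lb) lifts the total to 2810 at 39 lb.
Runner-up obsidian blade + ornate helm + sapphire brooch + gold chalice + ruby pendant + bronze mirror tops out at 2763.

2810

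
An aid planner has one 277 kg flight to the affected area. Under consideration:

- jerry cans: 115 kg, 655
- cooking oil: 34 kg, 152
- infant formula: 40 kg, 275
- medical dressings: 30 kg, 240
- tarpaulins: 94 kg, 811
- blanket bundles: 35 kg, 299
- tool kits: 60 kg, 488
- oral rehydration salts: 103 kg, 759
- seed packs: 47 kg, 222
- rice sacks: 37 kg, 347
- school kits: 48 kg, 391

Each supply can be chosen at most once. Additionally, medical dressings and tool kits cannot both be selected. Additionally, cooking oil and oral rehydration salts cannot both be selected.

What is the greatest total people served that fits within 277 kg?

Taking tarpaulins + blanket bundles + tool kits + rice sacks + school kits: 274 kg used, 2336 in people served.
That's the maximum — no feasible swap from here does better than 2336.

2336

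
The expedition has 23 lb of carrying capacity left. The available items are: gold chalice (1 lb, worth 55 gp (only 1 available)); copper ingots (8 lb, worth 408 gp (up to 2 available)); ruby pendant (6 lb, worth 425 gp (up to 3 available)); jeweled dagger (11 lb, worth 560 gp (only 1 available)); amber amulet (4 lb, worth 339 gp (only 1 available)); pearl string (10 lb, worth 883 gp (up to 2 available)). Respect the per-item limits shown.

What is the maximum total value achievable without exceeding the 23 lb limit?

1821

Gold chalice + 2×pearl string uses 21 of the 23 lb and totals 1821.
Nothing else within 23 lb beats 1821.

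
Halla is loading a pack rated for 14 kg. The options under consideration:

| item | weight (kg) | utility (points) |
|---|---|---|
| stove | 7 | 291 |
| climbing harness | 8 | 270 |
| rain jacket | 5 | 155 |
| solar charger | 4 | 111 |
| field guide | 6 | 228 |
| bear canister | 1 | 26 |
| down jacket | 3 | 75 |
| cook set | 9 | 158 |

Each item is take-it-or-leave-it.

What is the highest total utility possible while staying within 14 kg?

545

Taking stove + field guide + bear canister: 14 kg used, 545 in utility.
An exhaustive check of the 256 subsets confirms 545.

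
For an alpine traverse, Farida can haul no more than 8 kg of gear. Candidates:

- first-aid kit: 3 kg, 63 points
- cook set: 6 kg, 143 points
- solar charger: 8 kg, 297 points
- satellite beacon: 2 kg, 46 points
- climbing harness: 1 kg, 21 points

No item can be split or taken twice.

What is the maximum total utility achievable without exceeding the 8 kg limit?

297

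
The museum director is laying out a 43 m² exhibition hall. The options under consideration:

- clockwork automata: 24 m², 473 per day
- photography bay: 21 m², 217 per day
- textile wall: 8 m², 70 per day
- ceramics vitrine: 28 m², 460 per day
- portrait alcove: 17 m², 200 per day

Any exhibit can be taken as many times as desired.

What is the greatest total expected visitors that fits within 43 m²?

Clockwork automata + portrait alcove uses 41 of the 43 m² and totals 673.

673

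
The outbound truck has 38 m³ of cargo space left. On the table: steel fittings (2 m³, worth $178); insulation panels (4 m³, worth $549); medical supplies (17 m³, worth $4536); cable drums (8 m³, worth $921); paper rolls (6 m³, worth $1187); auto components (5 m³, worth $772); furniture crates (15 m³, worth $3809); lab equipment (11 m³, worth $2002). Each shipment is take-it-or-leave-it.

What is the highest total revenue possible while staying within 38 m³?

9532

The ratio ordering already packs tightly: medical supplies + paper rolls + furniture crates, 38 m³, 9532.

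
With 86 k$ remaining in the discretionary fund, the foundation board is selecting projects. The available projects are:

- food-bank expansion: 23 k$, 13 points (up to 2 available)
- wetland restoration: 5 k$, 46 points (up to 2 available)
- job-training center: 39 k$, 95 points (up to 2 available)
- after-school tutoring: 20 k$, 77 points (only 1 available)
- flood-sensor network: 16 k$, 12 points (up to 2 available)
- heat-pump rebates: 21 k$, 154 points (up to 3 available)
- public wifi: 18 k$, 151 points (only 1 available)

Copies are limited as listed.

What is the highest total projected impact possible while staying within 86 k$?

659

Taking the top-ratio projects first gives 2×wetland restoration + flood-sensor network + 2×heat-pump rebates + public wifi for 563 (86 k$).
Dropping wetland restoration and flood-sensor network frees 21 k$; slotting in heat-pump rebates (21 k$) lifts the total to 659 at 86 k$.
Every other selection either busts 86 k$ or exceeds an availability limit or fails to beat 659.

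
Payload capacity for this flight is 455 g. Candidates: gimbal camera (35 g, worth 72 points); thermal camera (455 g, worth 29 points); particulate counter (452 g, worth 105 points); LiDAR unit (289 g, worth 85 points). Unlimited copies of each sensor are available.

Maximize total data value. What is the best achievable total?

936

Taking 13×gimbal camera: 455 g used, 936 in data value.
That's the maximum — no swap from here does better than 936.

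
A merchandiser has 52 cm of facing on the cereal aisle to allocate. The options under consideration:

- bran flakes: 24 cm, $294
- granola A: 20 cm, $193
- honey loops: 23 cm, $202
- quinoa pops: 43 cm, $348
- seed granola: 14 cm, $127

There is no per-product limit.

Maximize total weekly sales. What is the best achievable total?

588

Best packing: 2×bran flakes — 48 cm, 588 total.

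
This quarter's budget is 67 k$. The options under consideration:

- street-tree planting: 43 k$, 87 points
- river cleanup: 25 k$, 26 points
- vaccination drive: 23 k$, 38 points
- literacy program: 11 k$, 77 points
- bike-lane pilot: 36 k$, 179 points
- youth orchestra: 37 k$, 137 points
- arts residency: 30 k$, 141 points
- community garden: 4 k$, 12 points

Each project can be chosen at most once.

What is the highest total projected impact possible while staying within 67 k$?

320

Greedy by ratio would take literacy program + bike-lane pilot + community garden: 51 k$ used, total 268.
Replace literacy program and community garden with arts residency: the trade gains 52 net, giving 320 at 66 k$.
The spare 1 k$ is too small for any remaining project, and no exchange beats 320.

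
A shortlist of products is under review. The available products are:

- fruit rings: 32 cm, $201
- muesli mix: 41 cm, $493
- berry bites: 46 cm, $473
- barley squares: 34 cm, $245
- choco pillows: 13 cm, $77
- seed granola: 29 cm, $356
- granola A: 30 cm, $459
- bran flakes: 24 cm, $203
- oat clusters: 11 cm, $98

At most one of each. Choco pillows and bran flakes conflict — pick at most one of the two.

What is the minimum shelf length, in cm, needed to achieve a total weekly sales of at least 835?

70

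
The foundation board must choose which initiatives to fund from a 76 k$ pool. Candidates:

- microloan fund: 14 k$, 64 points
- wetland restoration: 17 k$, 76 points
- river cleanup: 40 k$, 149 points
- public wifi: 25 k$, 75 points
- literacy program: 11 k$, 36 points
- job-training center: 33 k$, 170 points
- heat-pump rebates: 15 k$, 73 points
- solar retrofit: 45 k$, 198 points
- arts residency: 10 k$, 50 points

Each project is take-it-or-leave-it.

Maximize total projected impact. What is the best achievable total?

The ratio heuristic lands on microloan fund + job-training center + heat-pump rebates + arts residency (357) but leaves 4 k$ idle.
Replace microloan fund with wetland restoration: the trade gains 12 net, giving 369 at 75 k$.

369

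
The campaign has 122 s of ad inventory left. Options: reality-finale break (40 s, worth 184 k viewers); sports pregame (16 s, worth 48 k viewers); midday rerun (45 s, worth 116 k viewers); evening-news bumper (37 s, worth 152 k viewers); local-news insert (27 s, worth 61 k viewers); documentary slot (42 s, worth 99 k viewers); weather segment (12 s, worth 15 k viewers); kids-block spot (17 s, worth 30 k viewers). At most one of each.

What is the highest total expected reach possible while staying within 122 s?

Density check — reality-finale break 4.60, evening-news bumper 4.11, sports pregame 3.00, midday rerun 2.58 are the best per s.
Taking the top-ratio spots first gives reality-finale break + sports pregame + evening-news bumper + local-news insert for 445 (120 s).
Dropping sports pregame and local-news insert frees 43 s; slotting in midday rerun (45 s) lifts the total to 452 at 122 s.

452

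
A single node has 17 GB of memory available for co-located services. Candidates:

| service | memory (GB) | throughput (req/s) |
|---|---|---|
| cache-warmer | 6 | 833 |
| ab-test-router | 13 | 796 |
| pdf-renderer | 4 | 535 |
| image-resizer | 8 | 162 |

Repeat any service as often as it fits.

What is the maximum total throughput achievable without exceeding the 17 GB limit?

2201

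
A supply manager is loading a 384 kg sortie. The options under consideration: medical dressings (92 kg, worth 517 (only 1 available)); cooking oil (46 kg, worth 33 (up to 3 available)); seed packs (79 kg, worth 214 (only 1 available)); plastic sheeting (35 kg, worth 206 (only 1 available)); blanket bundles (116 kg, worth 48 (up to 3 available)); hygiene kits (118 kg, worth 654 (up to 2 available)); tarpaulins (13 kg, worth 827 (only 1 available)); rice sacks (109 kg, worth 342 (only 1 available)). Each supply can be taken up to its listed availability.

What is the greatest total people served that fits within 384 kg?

Medical dressings + plastic sheeting + 2×hygiene kits + tarpaulins uses 376 of the 384 kg and totals 2858.
Every other selection either busts 384 kg or exceeds an availability limit or fails to beat 2858.

2858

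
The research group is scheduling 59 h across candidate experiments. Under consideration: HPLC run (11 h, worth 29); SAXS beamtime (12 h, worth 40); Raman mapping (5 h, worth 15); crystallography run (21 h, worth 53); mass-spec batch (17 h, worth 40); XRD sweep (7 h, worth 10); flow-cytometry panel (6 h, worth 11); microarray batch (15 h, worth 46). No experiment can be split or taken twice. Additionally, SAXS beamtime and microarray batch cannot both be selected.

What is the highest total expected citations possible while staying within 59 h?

154

Taking Raman mapping + crystallography run + mass-spec batch + microarray batch: 58 h used, 154 in expected citations.
That's the maximum — no feasible swap from here does better than 154.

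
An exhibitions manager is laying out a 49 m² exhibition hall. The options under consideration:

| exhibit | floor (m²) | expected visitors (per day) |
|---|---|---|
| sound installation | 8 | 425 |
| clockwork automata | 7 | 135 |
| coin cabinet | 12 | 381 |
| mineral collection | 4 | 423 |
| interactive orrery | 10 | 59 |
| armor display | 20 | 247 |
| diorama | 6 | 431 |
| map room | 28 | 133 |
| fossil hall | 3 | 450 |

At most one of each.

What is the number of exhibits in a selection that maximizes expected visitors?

The maximum expected visitors within 49 m² is 2245.
sound installation + clockwork automata + coin cabinet + mineral collection + diorama + fossil hall hits 2245 at 40 m².
All optima have 6 exhibits.

6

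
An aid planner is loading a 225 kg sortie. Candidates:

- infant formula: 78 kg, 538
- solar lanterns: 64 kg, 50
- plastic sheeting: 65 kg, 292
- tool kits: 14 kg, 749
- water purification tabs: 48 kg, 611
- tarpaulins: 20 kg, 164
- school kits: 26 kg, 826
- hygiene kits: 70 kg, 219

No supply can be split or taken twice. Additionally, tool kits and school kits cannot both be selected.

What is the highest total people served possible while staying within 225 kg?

Best packing: infant formula + plastic sheeting + tool kits + water purification tabs + tarpaulins — 225 kg, 2354 total.

2354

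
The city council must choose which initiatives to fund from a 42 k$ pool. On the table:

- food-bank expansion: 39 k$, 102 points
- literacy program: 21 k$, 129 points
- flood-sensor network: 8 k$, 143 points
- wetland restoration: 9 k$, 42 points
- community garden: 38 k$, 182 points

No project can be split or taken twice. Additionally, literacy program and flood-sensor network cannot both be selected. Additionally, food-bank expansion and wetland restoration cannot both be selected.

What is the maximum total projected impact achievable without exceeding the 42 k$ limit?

185

Flood-sensor network + wetland restoration uses 17 of the 42 k$ and totals 185.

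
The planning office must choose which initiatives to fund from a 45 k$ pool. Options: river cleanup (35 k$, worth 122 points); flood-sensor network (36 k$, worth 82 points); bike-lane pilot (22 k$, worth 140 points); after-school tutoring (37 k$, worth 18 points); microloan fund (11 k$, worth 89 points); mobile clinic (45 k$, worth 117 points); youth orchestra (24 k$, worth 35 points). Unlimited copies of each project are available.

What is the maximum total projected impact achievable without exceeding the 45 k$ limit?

356

Ranking by ratio (projected impact/k$): microloan fund 8.09, bike-lane pilot 6.36, river cleanup 3.49, mobile clinic 2.60.
4×microloan fund uses 44 of the 45 k$ and totals 356.
No other feasible combination exceeds 356.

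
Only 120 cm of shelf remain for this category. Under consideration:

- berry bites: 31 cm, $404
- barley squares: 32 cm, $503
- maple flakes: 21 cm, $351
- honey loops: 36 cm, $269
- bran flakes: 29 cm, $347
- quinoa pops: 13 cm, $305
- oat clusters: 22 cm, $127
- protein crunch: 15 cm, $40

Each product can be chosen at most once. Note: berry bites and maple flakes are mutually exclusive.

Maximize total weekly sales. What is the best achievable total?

1633

Barley squares + maple flakes + bran flakes + quinoa pops + oat clusters uses 117 of the 120 cm and totals 1633.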